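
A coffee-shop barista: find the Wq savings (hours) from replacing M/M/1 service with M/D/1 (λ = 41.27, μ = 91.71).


ρ = 41.27/91.71 = 0.4500
Wq(M/M/1) = ρ/(μ−λ) = 0.4500/50.44 = 0.008922 hr
Wq(M/D/1) = ρ/(2(μ−λ)) = 0.004461 hr
Savings = 0.008922 − 0.004461 = 0.004461 hr

Final: 0.004461 hr


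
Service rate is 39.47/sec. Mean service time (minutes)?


Mean service time = 1/μ = 1/39.47 second = 0.02534 second
In minutes: 0.02534 × 0.0166667 = 0.0004223 min

Final: 0.0004223 min


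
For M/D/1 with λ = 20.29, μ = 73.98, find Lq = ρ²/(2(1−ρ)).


ρ = 20.29/73.98 = 0.2743
M/D/1: Lq = ρ²/(2(1−ρ)) = 0.07522/(2·0.7257) = 0.05182

Final: 0.05182


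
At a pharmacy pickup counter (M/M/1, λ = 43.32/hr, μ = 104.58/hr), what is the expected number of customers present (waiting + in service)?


ρ = λ/μ = 43.32/104.58 = 0.4142
L = ρ/(1−ρ) = 0.4142/(1 − 0.4142) = 0.4142/0.5858 = 0.7071

Final: 0.7071


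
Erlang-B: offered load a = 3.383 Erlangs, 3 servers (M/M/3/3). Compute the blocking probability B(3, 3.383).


B(c,a) = (a^c/c!) / Σ_{k=0}^{c} a^k/k!
a^3/3! = 6.452897
Σ terms (k=0..3): 1.00000 + 3.38300 + 5.72234 + 6.45290 = 16.558242
B = 6.452897/16.558242 = 0.389709

Final: 0.389709


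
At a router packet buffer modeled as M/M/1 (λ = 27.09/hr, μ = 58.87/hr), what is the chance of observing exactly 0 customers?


ρ = 27.09/58.87 = 0.4602
P_n = (1−ρ)·ρ^n = (1 − 0.4602)·0.4602^0 = 0.5398·1.000000 = 0.539834

Final: 0.539834


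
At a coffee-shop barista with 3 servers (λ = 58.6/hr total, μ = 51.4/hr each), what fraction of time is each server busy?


ρ = λ/(cμ) = 58.6/(3·51.4) = 58.6/154.20 = 0.3800

Final: 0.3800


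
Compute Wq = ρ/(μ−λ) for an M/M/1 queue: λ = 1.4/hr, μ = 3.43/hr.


ρ = 1.4/3.43 = 0.4082
Wq = ρ/(μ−λ) = 0.4082/(3.43 − 1.4) = 0.4082/2.03 = 0.2011 hr

Final: 0.2011 hr


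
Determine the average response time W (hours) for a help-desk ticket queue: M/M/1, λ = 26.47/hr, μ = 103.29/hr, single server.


W = 1/(μ−λ) = 1/(103.29 − 26.47) = 1/76.82 = 0.01302 hr

Final: 0.01302 hr


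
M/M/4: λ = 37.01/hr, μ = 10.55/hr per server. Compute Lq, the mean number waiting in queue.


a = λ/μ = 3.5081; ρ = a/4 = 0.8770
P₀ = 0.014458
Lq = P₀·a^c·ρ / (c!·(1−ρ)²) = 0.014458·151.44903·0.8770/(24·0.01513)
= 5.29002

Final: 5.29002


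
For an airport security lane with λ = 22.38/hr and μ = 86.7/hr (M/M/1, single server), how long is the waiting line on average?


ρ = 22.38/86.7 = 0.2581
Lq = ρ²/(1−ρ) = 0.06663/0.7419 = 0.08982

Final: 0.08982


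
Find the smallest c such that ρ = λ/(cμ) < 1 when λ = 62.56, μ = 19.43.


Stability requires cμ > λ ⇔ c > λ/μ.
λ/μ = 62.56/19.43 = 3.2198
Minimum integer c = ⌊3.2198⌋ + 1 = 4
Check: 4·19.43 = 77.72 > 62.56, while 3·19.43 = 58.29 ≤ 62.56

Final: 4 servers


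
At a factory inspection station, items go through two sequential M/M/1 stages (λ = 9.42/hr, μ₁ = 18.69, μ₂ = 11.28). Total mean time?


Each node sees arrival rate λ = 9.42/hr (tandem ⇒ throughput preserved).
W₁ = 1/(μ₁−λ) = 1/(18.69−9.42) = 0.10787 hr
W₂ = 1/(μ₂−λ) = 1/(11.28−9.42) = 0.53763 hr
W_total = W₁ + W₂ = 0.10787 + 0.53763 = 0.64551 hr

Final: 0.64551 hr


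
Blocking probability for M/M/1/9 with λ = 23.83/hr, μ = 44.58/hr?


ρ = λ/μ = 23.83/44.58 = 0.5345
P_K = (1−ρ)ρ^K/(1−ρ^(K+1)) = (0.4655·0.003563)/(1 − 0.001905)
= 0.001659/0.998095 = 0.001662

Final: 0.001662


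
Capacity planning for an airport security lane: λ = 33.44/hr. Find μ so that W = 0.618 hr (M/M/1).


W = 1/(μ−λ) ⇒ μ − λ = 1/W = 1/0.618 = 1.6181
μ = λ + 1/W = 33.44 + 1.6181 = 35.0581 per hr

Final: 35.0581 /hr


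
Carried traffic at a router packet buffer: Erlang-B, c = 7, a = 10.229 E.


B(7,10.229) = 0.419111 (Erlang-B)
Carried load = a(1 − B) = 10.229·(1 − 0.419111) = 10.229·0.580889 = 5.9419 E

Final: 5.9419 Erlangs


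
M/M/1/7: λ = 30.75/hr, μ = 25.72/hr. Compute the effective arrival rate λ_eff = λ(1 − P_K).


ρ = 1.1956; P_K = (1−ρ)ρ^7/(1−ρ^8) = 0.215107
λ_eff = λ(1 − P_K) = 30.75·(1 − 0.215107) = 30.75·0.784893 = 24.1354 /hr

Final: 24.1354 /hr


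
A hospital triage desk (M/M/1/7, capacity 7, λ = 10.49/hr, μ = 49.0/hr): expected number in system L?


ρ = 10.49/49.0 = 0.2141
L = ρ[1 − (K+1)ρ^K + Kρ^(K+1)] / [(1−ρ)(1−ρ^(K+1))]
Numerator: 0.2141·(1 − 8·0.00002061 + 7·0.000004412) = 0.214053
Denominator: (0.7859)·(0.999996) = 0.785915
L = 0.214053/0.785915 = 0.2724

Final: 0.2724


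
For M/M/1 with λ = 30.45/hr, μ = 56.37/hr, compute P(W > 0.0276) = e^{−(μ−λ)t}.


W ~ Exponential(μ−λ) for M/M/1.
μ − λ = 56.37 − 30.45 = 25.9200
P(W > t) = e^{−(μ−λ)t} = e^{−0.7154} = 0.489000

Final: 0.489000


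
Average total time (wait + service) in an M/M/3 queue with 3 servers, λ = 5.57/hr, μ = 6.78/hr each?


a = 0.8215; ρ = 0.2738; P₀ = 0.437397
Lq = P₀·a^c·ρ/(c!(1−ρ)²) = 0.02099
Wq = Lq/λ = 0.02099/5.57 = 0.003769 hr
W = Wq + 1/μ = 0.003769 + 0.14749 = 0.15126 hr

Final: 0.15126 hr


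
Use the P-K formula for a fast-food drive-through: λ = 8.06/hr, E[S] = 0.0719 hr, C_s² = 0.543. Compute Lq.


ρ = λ·E[S] = 8.06·0.0719 = 0.5795
Lq = ρ²(1+C_s²)/(2(1−ρ)) = 0.3358·(1+0.543)/(2·0.4205)
= 0.3358·1.5430/0.8410 = 0.61619

Final: 0.61619


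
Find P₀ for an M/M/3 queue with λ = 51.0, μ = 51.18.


a = λ/μ = 51.0/51.18 = 0.9965; ρ = a/c = 0.3322
Σ_{k=0}^{2} a^k/k! (terms k=0..2) = 1.00000 + 0.99648 + 0.49649 = 2.49297
Tail: a^3/(3!(1−ρ)) = 0.98949/(6·0.6678) = 0.24694
P₀ = 1/(2.49297 + 0.24694) = 1/2.73991 = 0.364976

Final: 0.364976


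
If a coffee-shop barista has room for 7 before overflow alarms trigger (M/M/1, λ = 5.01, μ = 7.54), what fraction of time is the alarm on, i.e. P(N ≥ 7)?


ρ = 5.01/7.54 = 0.6645
P(N ≥ n) = ρ^n = 0.6645^7 = 0.057183

Final: 0.057183


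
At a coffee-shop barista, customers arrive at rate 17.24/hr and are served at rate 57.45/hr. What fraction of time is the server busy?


ρ = λ/μ = 17.24/57.45 = 0.3001

Final: 0.3001


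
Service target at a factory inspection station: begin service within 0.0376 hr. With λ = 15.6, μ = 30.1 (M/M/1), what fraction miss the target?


ρ = 15.6/30.1 = 0.5183
P(Wq > t) = ρ·e^{−(μ−λ)t} = 0.5183·e^{−0.5452}
= 0.5183·0.579726 = 0.300456

Final: 0.300456


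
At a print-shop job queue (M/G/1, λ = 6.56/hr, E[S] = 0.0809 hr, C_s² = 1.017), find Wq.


ρ = λ·E[S] = 6.56·0.0809 = 0.5307
E[S²] = E[S]²(1+C_s²) = 0.0809²·(1+1.017) = 0.013201
Wq = λ·E[S²]/(2(1−ρ)) = 6.56·0.013201/(2·0.4693) = 0.09226 hr

Final: 0.09226 hr


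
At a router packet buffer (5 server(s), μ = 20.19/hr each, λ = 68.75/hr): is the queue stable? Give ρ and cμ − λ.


Total capacity cμ = 5·20.19 = 100.95/hr
ρ = λ/(cμ) = 68.75/100.95 = 0.6810
Stable ⇔ ρ < 1: YES
Spare capacity = cμ − λ = 100.95 − 68.75 = 32.20/hr

Final: ρ = 0.6810; stable; margin = 32.20/hr


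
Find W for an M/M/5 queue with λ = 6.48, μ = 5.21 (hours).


a = 1.2438; ρ = 0.2488; P₀ = 0.288132
Lq = P₀·a^c·ρ/(c!(1−ρ)²) = 0.003150
Wq = Lq/λ = 0.003150/6.48 = 0.0004861 hr
W = Wq + 1/μ = 0.0004861 + 0.19194 = 0.19242 hr

Final: 0.19242 hr


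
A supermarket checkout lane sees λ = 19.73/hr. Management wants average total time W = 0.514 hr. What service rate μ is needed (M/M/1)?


W = 1/(μ−λ) ⇒ μ − λ = 1/W = 1/0.514 = 1.9455
μ = λ + 1/W = 19.73 + 1.9455 = 21.6755 per hr

Final: 21.6755 /hr


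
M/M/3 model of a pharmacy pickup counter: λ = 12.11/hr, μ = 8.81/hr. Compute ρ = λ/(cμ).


ρ = λ/(cμ) = 12.11/(3·8.81) = 12.11/26.43 = 0.4582

Final: 0.4582


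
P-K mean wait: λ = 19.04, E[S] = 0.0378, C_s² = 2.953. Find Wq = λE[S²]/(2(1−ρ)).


ρ = λ·E[S] = 19.04·0.0378 = 0.7197
E[S²] = E[S]²(1+C_s²) = 0.0378²·(1+2.953) = 0.005648
Wq = λ·E[S²]/(2(1−ρ)) = 19.04·0.005648/(2·0.2803) = 0.19184 hr

Final: 0.19184 hr


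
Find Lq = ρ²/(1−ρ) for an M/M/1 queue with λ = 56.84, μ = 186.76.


ρ = 56.84/186.76 = 0.3043
Lq = ρ²/(1−ρ) = 0.09263/0.6957 = 0.1332

Final: 0.1332


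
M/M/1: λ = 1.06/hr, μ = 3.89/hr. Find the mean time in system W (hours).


W = 1/(μ−λ) = 1/(3.89 − 1.06) = 1/2.83 = 0.3534 hr

Final: 0.3534 hr


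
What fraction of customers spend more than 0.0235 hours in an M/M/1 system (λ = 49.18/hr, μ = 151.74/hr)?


W ~ Exponential(μ−λ) for M/M/1.
μ − λ = 151.74 − 49.18 = 102.5600
P(W > t) = e^{−(μ−λ)t} = e^{−2.4102} = 0.089801

Final: 0.089801


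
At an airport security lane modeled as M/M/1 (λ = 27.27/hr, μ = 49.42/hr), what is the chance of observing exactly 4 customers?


ρ = 27.27/49.42 = 0.5518
P_n = (1−ρ)·ρ^n = (1 − 0.5518)·0.5518^4 = 0.4482·0.092711 = 0.041553

Final: 0.041553


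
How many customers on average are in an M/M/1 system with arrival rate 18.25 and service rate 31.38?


ρ = λ/μ = 18.25/31.38 = 0.5816
L = ρ/(1−ρ) = 0.5816/(1 − 0.5816) = 0.5816/0.4184 = 1.3899

Final: 1.3899


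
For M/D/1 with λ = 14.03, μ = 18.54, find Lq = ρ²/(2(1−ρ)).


ρ = 14.03/18.54 = 0.7567
M/D/1: Lq = ρ²/(2(1−ρ)) = 0.5727/(2·0.2433) = 1.17706

Final: 1.17706


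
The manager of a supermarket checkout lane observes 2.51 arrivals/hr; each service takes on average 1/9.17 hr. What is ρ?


ρ = λ/μ = 2.51/9.17 = 0.2737

Final: 0.2737


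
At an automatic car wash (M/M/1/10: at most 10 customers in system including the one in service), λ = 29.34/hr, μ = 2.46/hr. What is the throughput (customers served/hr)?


ρ = 11.9268; P_K = (1−ρ)ρ^10/(1−ρ^11) = 0.916155
λ_eff = λ(1 − P_K) = 29.34·(1 − 0.916155) = 29.34·0.083845 = 2.4600 /hr

Final: 2.4600 /hr


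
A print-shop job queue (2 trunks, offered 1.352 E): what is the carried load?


B(2,1.352) = 0.279842 (Erlang-B)
Carried load = a(1 − B) = 1.352·(1 − 0.279842) = 1.352·0.720158 = 0.9737 E

Final: 0.9737 Erlangs


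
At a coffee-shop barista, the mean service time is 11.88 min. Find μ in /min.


μ = 1/(service time) in consistent units.
1 minute = 1 min, so μ = 1/11.88 = 0.08418 per minute

Final: 0.08418 /min


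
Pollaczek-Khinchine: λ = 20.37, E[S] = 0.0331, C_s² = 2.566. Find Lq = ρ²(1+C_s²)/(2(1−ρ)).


ρ = λ·E[S] = 20.37·0.0331 = 0.6742
Lq = ρ²(1+C_s²)/(2(1−ρ)) = 0.4546·(1+2.566)/(2·0.3258)
= 0.4546·3.5660/0.6515 = 2.48829

Final: 2.48829


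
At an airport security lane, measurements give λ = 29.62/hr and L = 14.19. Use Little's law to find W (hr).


W = L/λ = 14.19/29.62 = 0.4791 hr

Final: 0.4791 hr


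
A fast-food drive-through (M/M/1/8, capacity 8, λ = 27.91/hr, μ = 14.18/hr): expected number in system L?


ρ = 27.91/14.18 = 1.9683
L = ρ[1 − (K+1)ρ^K + Kρ^(K+1)] / [(1−ρ)(1−ρ^(K+1))]
Numerator: 1.9683·(1 − 9·225.252098 + 8·443.355858) = 2992.900659
Denominator: (-0.9683)·(-442.355858) = 428.317766
L = 2992.900659/428.317766 = 6.9876

Final: 6.9876


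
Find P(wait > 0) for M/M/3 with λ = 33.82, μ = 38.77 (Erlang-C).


a = λ/μ = 0.8723; ρ = a/3 = 0.2908
P₀ = 0.415146 (from M/M/c formula)
C(c,a) = [a^c/(c!(1−ρ))]·P₀ = [0.66379/(6·0.7092)]·0.415146
= 0.15599·0.415146 = 0.064759

Final: 0.064759


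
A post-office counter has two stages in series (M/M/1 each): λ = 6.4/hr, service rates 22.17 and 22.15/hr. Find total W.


Each node sees arrival rate λ = 6.4/hr (tandem ⇒ throughput preserved).
W₁ = 1/(μ₁−λ) = 1/(22.17−6.4) = 0.06341 hr
W₂ = 1/(μ₂−λ) = 1/(22.15−6.4) = 0.06349 hr
W_total = W₁ + W₂ = 0.06341 + 0.06349 = 0.12690 hr

Final: 0.12690 hr


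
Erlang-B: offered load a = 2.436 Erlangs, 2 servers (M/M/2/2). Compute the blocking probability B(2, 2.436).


B(c,a) = (a^c/c!) / Σ_{k=0}^{c} a^k/k!
a^2/2! = 2.967048
Σ terms (k=0..2): 1.00000 + 2.43600 + 2.96705 = 6.403048
B = 2.967048/6.403048 = 0.463381

Final: 0.463381


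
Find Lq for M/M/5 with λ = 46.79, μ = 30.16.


a = λ/μ = 1.5514; ρ = a/5 = 0.3103
P₀ = 0.211548
Lq = P₀·a^c·ρ / (c!·(1−ρ)²) = 0.211548·8.98687·0.3103/(120·0.47572)
= 0.01033

Final: 0.01033


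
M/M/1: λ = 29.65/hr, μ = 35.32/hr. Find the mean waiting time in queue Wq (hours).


ρ = 29.65/35.32 = 0.8395
Wq = ρ/(μ−λ) = 0.8395/(35.32 − 29.65) = 0.8395/5.67 = 0.1481 hr

Final: 0.1481 hr


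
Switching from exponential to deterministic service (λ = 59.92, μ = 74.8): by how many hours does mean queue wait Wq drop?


ρ = 59.92/74.8 = 0.8011
Wq(M/M/1) = ρ/(μ−λ) = 0.8011/14.88 = 0.05384 hr
Wq(M/D/1) = ρ/(2(μ−λ)) = 0.02692 hr
Savings = 0.05384 − 0.02692 = 0.02692 hr

Final: 0.02692 hr


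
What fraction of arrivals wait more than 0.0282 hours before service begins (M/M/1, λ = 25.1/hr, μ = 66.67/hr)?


ρ = 25.1/66.67 = 0.3765
P(Wq > t) = ρ·e^{−(μ−λ)t} = 0.3765·e^{−1.1723}
= 0.3765·0.309662 = 0.116582

Final: 0.116582


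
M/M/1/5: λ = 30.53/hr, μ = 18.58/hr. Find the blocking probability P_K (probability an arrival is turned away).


ρ = λ/μ = 30.53/18.58 = 1.6432
P_K = (1−ρ)ρ^K/(1−ρ^(K+1)) = (-0.6432·11.978584)/(1 − 19.682786)
= -7.704202/-18.682786 = 0.412369

Final: 0.412369


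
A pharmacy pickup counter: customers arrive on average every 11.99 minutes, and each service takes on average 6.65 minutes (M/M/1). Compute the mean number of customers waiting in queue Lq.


λ = 60/11.99 = 5.0042 /hr
μ = 60/6.65 = 9.0226 /hr
ρ = λ/μ = 5.0042/9.0226 = 0.5546
Lq = ρ²/(1−ρ) = 0.3076/0.4454 = 0.6907

Final: 0.6907


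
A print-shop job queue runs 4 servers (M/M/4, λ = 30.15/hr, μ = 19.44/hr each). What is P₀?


a = λ/μ = 30.15/19.44 = 1.5509; ρ = a/c = 0.3877
Σ_{k=0}^{3} a^k/k! (terms k=0..3) = 1.00000 + 1.55093 + 1.20269 + 0.62176 = 4.37537
Tail: a^4/(4!(1−ρ)) = 5.78581/(24·0.6123) = 0.39374
P₀ = 1/(4.37537 + 0.39374) = 1/4.76911 = 0.209683

Final: 0.209683


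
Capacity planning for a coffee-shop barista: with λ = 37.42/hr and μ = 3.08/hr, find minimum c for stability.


Stability requires cμ > λ ⇔ c > λ/μ.
λ/μ = 37.42/3.08 = 12.1494
Minimum integer c = ⌊12.1494⌋ + 1 = 13
Check: 13·3.08 = 40.04 > 37.42, while 12·3.08 = 36.96 ≤ 37.42

Final: 13 servers


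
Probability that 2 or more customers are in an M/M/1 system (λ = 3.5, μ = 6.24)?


ρ = 3.5/6.24 = 0.5609
P(N ≥ n) = ρ^n = 0.5609^2 = 0.314606

Final: 0.314606


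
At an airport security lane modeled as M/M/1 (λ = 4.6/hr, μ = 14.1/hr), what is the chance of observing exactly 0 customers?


ρ = 4.6/14.1 = 0.3262
P_n = (1−ρ)·ρ^n = (1 − 0.3262)·0.3262^0 = 0.6738·1.000000 = 0.673759

Final: 0.673759


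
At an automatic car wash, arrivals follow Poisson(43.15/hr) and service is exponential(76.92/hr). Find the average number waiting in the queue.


ρ = 43.15/76.92 = 0.5610
Lq = ρ²/(1−ρ) = 0.3147/0.4390 = 0.7168

Final: 0.7168


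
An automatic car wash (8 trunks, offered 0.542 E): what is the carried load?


B(8,0.542) = 0.0000001074 (Erlang-B)
Carried load = a(1 − B) = 0.542·(1 − 0.0000001074) = 0.542·1.000000 = 0.5420 E

Final: 0.5420 Erlangs


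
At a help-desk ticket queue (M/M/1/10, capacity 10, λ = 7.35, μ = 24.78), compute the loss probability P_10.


ρ = λ/μ = 7.35/24.78 = 0.2966
P_K = (1−ρ)ρ^K/(1−ρ^(K+1)) = (0.7034·0.000005271)/(1 − 0.000001563)
= 0.000003707/0.999998 = 0.000003707

Final: 0.000003707


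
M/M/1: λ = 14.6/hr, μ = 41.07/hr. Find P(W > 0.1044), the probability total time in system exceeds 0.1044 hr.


W ~ Exponential(μ−λ) for M/M/1.
μ − λ = 41.07 − 14.6 = 26.4700
P(W > t) = e^{−(μ−λ)t} = e^{−2.7635} = 0.063073

Final: 0.063073


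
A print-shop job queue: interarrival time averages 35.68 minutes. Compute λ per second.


λ = 1/(interarrival time) in consistent units.
1 second = 0.0166667 min, so λ = 0.0166667/35.68 = 0.0004671 per second

Final: 0.0004671 /sec


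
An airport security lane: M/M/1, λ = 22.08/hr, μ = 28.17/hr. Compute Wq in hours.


ρ = 22.08/28.17 = 0.7838
Wq = ρ/(μ−λ) = 0.7838/(28.17 − 22.08) = 0.7838/6.09 = 0.1287 hr

Final: 0.1287 hr


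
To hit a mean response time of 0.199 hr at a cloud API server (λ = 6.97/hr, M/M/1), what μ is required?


W = 1/(μ−λ) ⇒ μ − λ = 1/W = 1/0.199 = 5.0251
μ = λ + 1/W = 6.97 + 5.0251 = 11.9951 per hr

Final: 11.9951 /hr


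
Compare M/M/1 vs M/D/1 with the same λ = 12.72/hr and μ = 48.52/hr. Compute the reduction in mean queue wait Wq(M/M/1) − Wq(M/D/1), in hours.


ρ = 12.72/48.52 = 0.2622
Wq(M/M/1) = ρ/(μ−λ) = 0.2622/35.80 = 0.007323 hr
Wq(M/D/1) = ρ/(2(μ−λ)) = 0.003661 hr
Savings = 0.007323 − 0.003661 = 0.003661 hr

Final: 0.003661 hr


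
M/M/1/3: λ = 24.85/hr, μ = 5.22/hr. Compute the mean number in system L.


ρ = 24.85/5.22 = 4.7605
L = ρ[1 − (K+1)ρ^K + Kρ^(K+1)] / [(1−ρ)(1−ρ^(K+1))]
Numerator: 4.7605·(1 − 4·107.886641 + 3·513.598280) = 5285.377330
Denominator: (-3.7605)·(-512.598280) = 1927.644488
L = 5285.377330/1927.644488 = 2.7419

Final: 2.7419


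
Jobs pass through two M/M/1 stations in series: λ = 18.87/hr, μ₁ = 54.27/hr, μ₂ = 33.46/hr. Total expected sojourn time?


Each node sees arrival rate λ = 18.87/hr (tandem ⇒ throughput preserved).
W₁ = 1/(μ₁−λ) = 1/(54.27−18.87) = 0.02825 hr
W₂ = 1/(μ₂−λ) = 1/(33.46−18.87) = 0.06854 hr
W_total = W₁ + W₂ = 0.02825 + 0.06854 = 0.09679 hr

Final: 0.09679 hr


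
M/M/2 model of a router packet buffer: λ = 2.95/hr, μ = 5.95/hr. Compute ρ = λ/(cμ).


ρ = λ/(cμ) = 2.95/(2·5.95) = 2.95/11.90 = 0.2479

Final: 0.2479


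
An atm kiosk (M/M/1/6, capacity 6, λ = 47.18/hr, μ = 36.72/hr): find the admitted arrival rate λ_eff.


ρ = 1.2849; P_K = (1−ρ)ρ^6/(1−ρ^7) = 0.268078
λ_eff = λ(1 − P_K) = 47.18·(1 − 0.268078) = 47.18·0.731922 = 34.5321 /hr

Final: 34.5321 /hr


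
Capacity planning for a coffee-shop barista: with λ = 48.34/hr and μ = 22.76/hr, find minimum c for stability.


Stability requires cμ > λ ⇔ c > λ/μ.
λ/μ = 48.34/22.76 = 2.1239
Minimum integer c = ⌊2.1239⌋ + 1 = 3
Check: 3·22.76 = 68.28 > 48.34, while 2·22.76 = 45.52 ≤ 48.34

Final: 3 servers


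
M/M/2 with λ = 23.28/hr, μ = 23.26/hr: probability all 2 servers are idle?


a = λ/μ = 23.28/23.26 = 1.0009; ρ = a/c = 0.5004
Σ_{k=0}^{1} a^k/k! (terms k=0..1) = 1.00000 + 1.00086 = 2.00086
Tail: a^2/(2!(1−ρ)) = 1.00172/(2·0.4996) = 1.00258
P₀ = 1/(2.00086 + 1.00258) = 1/3.00344 = 0.332951

Final: 0.332951


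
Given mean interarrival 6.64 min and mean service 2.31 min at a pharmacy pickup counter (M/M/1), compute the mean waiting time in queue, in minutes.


λ = 60/6.64 = 9.0361 /hr
μ = 60/2.31 = 25.9740 /hr
ρ = λ/μ = 9.0361/25.9740 = 0.3479
Wq = ρ/(μ−λ) = 0.3479/(25.9740−9.0361) = 0.02054 hr
In minutes: 0.02054·60 = 1.232 min

Final: 1.232 min


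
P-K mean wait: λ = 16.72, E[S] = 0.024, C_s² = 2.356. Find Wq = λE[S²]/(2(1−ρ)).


ρ = λ·E[S] = 16.72·0.024 = 0.4013
E[S²] = E[S]²(1+C_s²) = 0.024²·(1+2.356) = 0.001933
Wq = λ·E[S²]/(2(1−ρ)) = 16.72·0.001933/(2·0.5987) = 0.02699 hr

Final: 0.02699 hr


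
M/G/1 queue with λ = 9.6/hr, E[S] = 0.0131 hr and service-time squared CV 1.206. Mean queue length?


ρ = λ·E[S] = 9.6·0.0131 = 0.1258
Lq = ρ²(1+C_s²)/(2(1−ρ)) = 0.01582·(1+1.206)/(2·0.8742)
= 0.01582·2.2060/1.7485 = 0.01995

Final: 0.01995


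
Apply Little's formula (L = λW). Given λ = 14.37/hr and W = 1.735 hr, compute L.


L = λW = 14.37·1.735 = 24.9320

Final: 24.9320


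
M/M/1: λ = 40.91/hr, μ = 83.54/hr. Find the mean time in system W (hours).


W = 1/(μ−λ) = 1/(83.54 − 40.91) = 1/42.63 = 0.02346 hr

Final: 0.02346 hr


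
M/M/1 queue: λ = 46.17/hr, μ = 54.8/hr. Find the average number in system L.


ρ = λ/μ = 46.17/54.8 = 0.8425
L = ρ/(1−ρ) = 0.8425/(1 − 0.8425) = 0.8425/0.1575 = 5.3499

Final: 5.3499


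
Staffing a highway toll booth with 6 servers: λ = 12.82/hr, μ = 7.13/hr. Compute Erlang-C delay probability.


a = λ/μ = 1.7980; ρ = a/6 = 0.2997
P₀ = 0.165496 (from M/M/c formula)
C(c,a) = [a^c/(c!(1−ρ))]·P₀ = [33.79022/(720·0.7003)]·0.165496
= 0.06701·0.165496 = 0.011090

Final: 0.011090


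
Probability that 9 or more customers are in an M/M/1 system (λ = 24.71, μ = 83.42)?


ρ = 24.71/83.42 = 0.2962
P(N ≥ n) = ρ^n = 0.2962^9 = 0.00001756

Final: 0.00001756


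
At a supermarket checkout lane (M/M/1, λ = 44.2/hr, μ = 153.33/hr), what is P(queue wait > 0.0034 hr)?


ρ = 44.2/153.33 = 0.2883
P(Wq > t) = ρ·e^{−(μ−λ)t} = 0.2883·e^{−0.3710}
= 0.2883·0.690015 = 0.198909

Final: 0.198909


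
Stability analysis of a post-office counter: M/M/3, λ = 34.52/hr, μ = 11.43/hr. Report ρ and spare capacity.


Total capacity cμ = 3·11.43 = 34.29/hr
ρ = λ/(cμ) = 34.52/34.29 = 1.0067
Stable ⇔ ρ < 1: NO
Spare capacity = cμ − λ = 34.29 − 34.52 = -0.23/hr

Final: ρ = 1.0067; unstable; margin = -0.23/hr


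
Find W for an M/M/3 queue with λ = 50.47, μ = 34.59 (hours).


a = 1.4591; ρ = 0.4864; P₀ = 0.220676
Lq = P₀·a^c·ρ/(c!(1−ρ)²) = 0.21062
Wq = Lq/λ = 0.21062/50.47 = 0.004173 hr
W = Wq + 1/μ = 0.004173 + 0.02891 = 0.03308 hr

Final: 0.03308 hr


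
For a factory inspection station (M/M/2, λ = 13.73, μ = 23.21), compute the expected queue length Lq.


a = λ/μ = 0.5916; ρ = a/2 = 0.2958
P₀ = 0.543475
Lq = P₀·a^c·ρ / (c!·(1−ρ)²) = 0.543475·0.34994·0.2958/(2·0.49593)
= 0.05671

Final: 0.05671


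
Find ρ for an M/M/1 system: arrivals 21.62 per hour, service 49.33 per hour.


ρ = λ/μ = 21.62/49.33 = 0.4383

Final: 0.4383


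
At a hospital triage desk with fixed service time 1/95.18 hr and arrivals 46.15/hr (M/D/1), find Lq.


ρ = 46.15/95.18 = 0.4849
M/D/1: Lq = ρ²/(2(1−ρ)) = 0.2351/(2·0.5151) = 0.22819

Final: 0.22819


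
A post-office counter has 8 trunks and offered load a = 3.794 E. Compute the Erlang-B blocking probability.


B(c,a) = (a^c/c!) / Σ_{k=0}^{c} a^k/k!
a^8/8! = 1.064776
Σ terms (k=0..8): 1.00000 + 3.79400 + 7.19722 + 9.10208 + 8.63332 + 6.55097 + 4.14239 + 2.24518 + 1.06478 = 43.729939
B = 1.064776/43.729939 = 0.024349

Final: 0.024349


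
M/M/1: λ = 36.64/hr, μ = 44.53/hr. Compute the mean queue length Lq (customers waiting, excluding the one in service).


ρ = 36.64/44.53 = 0.8228
Lq = ρ²/(1−ρ) = 0.6770/0.1772 = 3.8210

Final: 3.8210


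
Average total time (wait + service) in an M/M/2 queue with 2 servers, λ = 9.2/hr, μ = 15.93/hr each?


a = 0.5775; ρ = 0.2888; P₀ = 0.551875
Lq = P₀·a^c·ρ/(c!(1−ρ)²) = 0.05254
Wq = Lq/λ = 0.05254/9.2 = 0.005711 hr
W = Wq + 1/μ = 0.005711 + 0.06277 = 0.06849 hr

Final: 0.06849 hr


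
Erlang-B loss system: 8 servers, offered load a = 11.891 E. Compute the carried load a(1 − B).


B(8,11.891) = 0.418515 (Erlang-B)
Carried load = a(1 − B) = 11.891·(1 − 0.418515) = 11.891·0.581485 = 6.9144 E

Final: 6.9144 Erlangs


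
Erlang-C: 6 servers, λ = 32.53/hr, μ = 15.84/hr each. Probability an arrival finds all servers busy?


a = λ/μ = 2.0537; ρ = a/6 = 0.3423
P₀ = 0.128042 (from M/M/c formula)
C(c,a) = [a^c/(c!(1−ρ))]·P₀ = [75.01935/(720·0.6577)]·0.128042
= 0.15842·0.128042 = 0.020284

Final: 0.020284


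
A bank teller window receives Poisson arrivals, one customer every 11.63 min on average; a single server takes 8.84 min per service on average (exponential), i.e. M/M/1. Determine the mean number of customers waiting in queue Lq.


λ = 60/11.63 = 5.1591 /hr
μ = 60/8.84 = 6.7873 /hr
ρ = λ/μ = 5.1591/6.7873 = 0.7601
Lq = ρ²/(1−ρ) = 0.5778/0.2399 = 2.4084

Final: 2.4084


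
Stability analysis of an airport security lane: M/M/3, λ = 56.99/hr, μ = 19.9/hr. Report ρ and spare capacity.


Total capacity cμ = 3·19.9 = 59.70/hr
ρ = λ/(cμ) = 56.99/59.70 = 0.9546
Stable ⇔ ρ < 1: YES
Spare capacity = cμ − λ = 59.70 − 56.99 = 2.71/hr

Final: ρ = 0.9546; stable; margin = 2.71/hr


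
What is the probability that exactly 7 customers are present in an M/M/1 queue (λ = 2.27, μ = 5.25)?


ρ = 2.27/5.25 = 0.4324
P_n = (1−ρ)·ρ^n = (1 − 0.4324)·0.4324^7 = 0.5676·0.002825 = 0.001604

Final: 0.001604


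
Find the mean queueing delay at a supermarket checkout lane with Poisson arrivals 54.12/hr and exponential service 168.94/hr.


ρ = 54.12/168.94 = 0.3204
Wq = ρ/(μ−λ) = 0.3204/(168.94 − 54.12) = 0.3204/114.82 = 0.002790 hr

Final: 0.002790 hr


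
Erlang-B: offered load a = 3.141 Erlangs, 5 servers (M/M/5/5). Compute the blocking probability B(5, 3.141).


B(c,a) = (a^c/c!) / Σ_{k=0}^{c} a^k/k!
a^5/5! = 2.547760
Σ terms (k=0..5): 1.00000 + 3.14100 + 4.93294 + 5.16479 + 4.05565 + 2.54776 = 20.842139
B = 2.547760/20.842139 = 0.122241

Final: 0.122241


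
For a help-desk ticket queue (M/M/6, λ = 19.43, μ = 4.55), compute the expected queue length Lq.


a = λ/μ = 4.2703; ρ = a/6 = 0.7117
P₀ = 0.012155
Lq = P₀·a^c·ρ / (c!·(1−ρ)²) = 0.012155·6064.12889·0.7117/(720·0.08310)
= 0.87673

Final: 0.87673


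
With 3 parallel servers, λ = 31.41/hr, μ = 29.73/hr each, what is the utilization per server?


ρ = λ/(cμ) = 31.41/(3·29.73) = 31.41/89.19 = 0.3522

Final: 0.3522


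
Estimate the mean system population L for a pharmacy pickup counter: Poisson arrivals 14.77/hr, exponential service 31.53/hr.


ρ = λ/μ = 14.77/31.53 = 0.4684
L = ρ/(1−ρ) = 0.4684/(1 − 0.4684) = 0.4684/0.5316 = 0.8813

Final: 0.8813


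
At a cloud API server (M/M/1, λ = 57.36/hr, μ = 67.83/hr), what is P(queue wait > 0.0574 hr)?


ρ = 57.36/67.83 = 0.8456
P(Wq > t) = ρ·e^{−(μ−λ)t} = 0.8456·e^{−0.6010}
= 0.8456·0.548275 = 0.463645

Final: 0.463645


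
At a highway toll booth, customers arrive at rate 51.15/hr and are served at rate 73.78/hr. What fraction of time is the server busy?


ρ = λ/μ = 51.15/73.78 = 0.6933

Final: 0.6933


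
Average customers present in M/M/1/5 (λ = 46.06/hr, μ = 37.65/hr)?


ρ = 46.06/37.65 = 1.2234
L = ρ[1 − (K+1)ρ^K + Kρ^(K+1)] / [(1−ρ)(1−ρ^(K+1))]
Numerator: 1.2234·(1 − 6·2.740279 + 5·3.352384) = 1.615152
Denominator: (-0.2234)·(-2.352384) = 0.525459
L = 1.615152/0.525459 = 3.0738

Final: 3.0738


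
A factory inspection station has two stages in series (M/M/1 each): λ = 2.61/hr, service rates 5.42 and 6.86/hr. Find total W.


Each node sees arrival rate λ = 2.61/hr (tandem ⇒ throughput preserved).
W₁ = 1/(μ₁−λ) = 1/(5.42−2.61) = 0.35587 hr
W₂ = 1/(μ₂−λ) = 1/(6.86−2.61) = 0.23529 hr
W_total = W₁ + W₂ = 0.35587 + 0.23529 = 0.59117 hr

Final: 0.59117 hr


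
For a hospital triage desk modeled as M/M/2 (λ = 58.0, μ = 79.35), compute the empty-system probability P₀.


a = λ/μ = 58.0/79.35 = 0.7309; ρ = a/c = 0.3655
Σ_{k=0}^{1} a^k/k! (terms k=0..1) = 1.00000 + 0.73094 = 1.73094
Tail: a^2/(2!(1−ρ)) = 0.53427/(2·0.6345) = 0.42100
P₀ = 1/(1.73094 + 0.42100) = 1/2.15194 = 0.464698

Final: 0.464698


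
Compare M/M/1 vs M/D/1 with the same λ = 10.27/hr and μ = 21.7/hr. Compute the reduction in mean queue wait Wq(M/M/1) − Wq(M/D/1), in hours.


ρ = 10.27/21.7 = 0.4733
Wq(M/M/1) = ρ/(μ−λ) = 0.4733/11.43 = 0.04141 hr
Wq(M/D/1) = ρ/(2(μ−λ)) = 0.02070 hr
Savings = 0.04141 − 0.02070 = 0.02070 hr

Final: 0.02070 hr


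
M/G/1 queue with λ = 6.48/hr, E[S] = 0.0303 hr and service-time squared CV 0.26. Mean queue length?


ρ = λ·E[S] = 6.48·0.0303 = 0.1963
Lq = ρ²(1+C_s²)/(2(1−ρ)) = 0.03855·(1+0.26)/(2·0.8037)
= 0.03855·1.2600/1.6073 = 0.03022

Final: 0.03022


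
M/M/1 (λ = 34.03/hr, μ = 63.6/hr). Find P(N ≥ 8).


ρ = 34.03/63.6 = 0.5351
P(N ≥ n) = ρ^n = 0.5351^8 = 0.006718

Final: 0.006718


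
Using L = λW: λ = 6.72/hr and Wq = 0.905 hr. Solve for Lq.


Lq = λWq = 6.72·0.905 = 6.0816

Final: 6.0816


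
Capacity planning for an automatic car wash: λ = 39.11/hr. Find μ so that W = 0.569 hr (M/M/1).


W = 1/(μ−λ) ⇒ μ − λ = 1/W = 1/0.569 = 1.7575
μ = λ + 1/W = 39.11 + 1.7575 = 40.8675 per hr

Final: 40.8675 /hr


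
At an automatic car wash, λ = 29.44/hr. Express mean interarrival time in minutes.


Mean interarrival time = 1/λ = 1/29.44 hour = 0.03397 hour
In minutes: 0.03397 × 60 = 2.0380 min

Final: 2.0380 min


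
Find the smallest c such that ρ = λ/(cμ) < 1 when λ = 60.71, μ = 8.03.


Stability requires cμ > λ ⇔ c > λ/μ.
λ/μ = 60.71/8.03 = 7.5604
Minimum integer c = ⌊7.5604⌋ + 1 = 8
Check: 8·8.03 = 64.24 > 60.71, while 7·8.03 = 56.21 ≤ 60.71

Final: 8 servers


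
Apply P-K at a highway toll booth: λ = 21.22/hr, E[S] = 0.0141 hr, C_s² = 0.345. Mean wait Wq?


ρ = λ·E[S] = 21.22·0.0141 = 0.2992
E[S²] = E[S]²(1+C_s²) = 0.0141²·(1+0.345) = 0.0002674
Wq = λ·E[S²]/(2(1−ρ)) = 21.22·0.0002674/(2·0.7008) = 0.004048 hr

Final: 0.004048 hr


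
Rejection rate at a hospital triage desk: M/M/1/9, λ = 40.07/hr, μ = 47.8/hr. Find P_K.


ρ = λ/μ = 40.07/47.8 = 0.8383
P_K = (1−ρ)ρ^K/(1−ρ^(K+1)) = (0.1617·0.204420)/(1 − 0.171362)
= 0.033058/0.828638 = 0.039894

Final: 0.039894


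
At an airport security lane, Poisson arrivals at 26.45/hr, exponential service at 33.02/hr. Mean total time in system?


W = 1/(μ−λ) = 1/(33.02 − 26.45) = 1/6.57 = 0.1522 hr

Final: 0.1522 hr


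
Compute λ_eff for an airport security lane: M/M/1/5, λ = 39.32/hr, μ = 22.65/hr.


ρ = 1.7360; P_K = (1−ρ)ρ^5/(1−ρ^6) = 0.440035
λ_eff = λ(1 − P_K) = 39.32·(1 − 0.440035) = 39.32·0.559965 = 22.0178 /hr

Final: 22.0178 /hr


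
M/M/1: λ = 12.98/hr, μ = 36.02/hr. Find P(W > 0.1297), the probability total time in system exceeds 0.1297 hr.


W ~ Exponential(μ−λ) for M/M/1.
μ − λ = 36.02 − 12.98 = 23.0400
P(W > t) = e^{−(μ−λ)t} = e^{−2.9883} = 0.050374

Final: 0.050374


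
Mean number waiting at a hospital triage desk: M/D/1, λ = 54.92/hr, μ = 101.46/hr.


ρ = 54.92/101.46 = 0.5413
M/D/1: Lq = ρ²/(2(1−ρ)) = 0.2930/(2·0.4587) = 0.31938

Final: 0.31938


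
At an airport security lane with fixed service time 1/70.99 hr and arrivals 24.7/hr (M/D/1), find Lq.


ρ = 24.7/70.99 = 0.3479
M/D/1: Lq = ρ²/(2(1−ρ)) = 0.1211/(2·0.6521) = 0.09283

Final: 0.09283


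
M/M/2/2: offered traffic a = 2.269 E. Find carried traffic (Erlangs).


B(2,2.269) = 0.440544 (Erlang-B)
Carried load = a(1 − B) = 2.269·(1 − 0.440544) = 2.269·0.559456 = 1.2694 E

Final: 1.2694 Erlangs


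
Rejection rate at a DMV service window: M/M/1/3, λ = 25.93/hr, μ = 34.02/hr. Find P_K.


ρ = λ/μ = 25.93/34.02 = 0.7622
P_K = (1−ρ)ρ^K/(1−ρ^(K+1)) = (0.2378·0.442797)/(1 − 0.337499)
= 0.105298/0.662501 = 0.158940

Final: 0.158940


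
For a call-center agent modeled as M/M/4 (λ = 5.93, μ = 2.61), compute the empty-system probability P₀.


a = λ/μ = 5.93/2.61 = 2.2720; ρ = a/c = 0.5680
Σ_{k=0}^{3} a^k/k! (terms k=0..3) = 1.00000 + 2.27203 + 2.58106 + 1.95475 = 7.80784
Tail: a^4/(4!(1−ρ)) = 26.64752/(24·0.4320) = 2.57022
P₀ = 1/(7.80784 + 2.57022) = 1/10.37806 = 0.096357

Final: 0.096357


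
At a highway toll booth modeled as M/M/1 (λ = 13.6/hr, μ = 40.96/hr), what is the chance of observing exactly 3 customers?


ρ = 13.6/40.96 = 0.3320
P_n = (1−ρ)·ρ^n = (1 − 0.3320)·0.3320^3 = 0.6680·0.036605 = 0.024451

Final: 0.024451


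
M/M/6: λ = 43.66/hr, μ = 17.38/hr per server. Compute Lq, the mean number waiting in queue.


a = λ/μ = 2.5121; ρ = a/6 = 0.4187
P₀ = 0.080627
Lq = P₀·a^c·ρ / (c!·(1−ρ)²) = 0.080627·251.30652·0.4187/(720·0.33793)
= 0.03487

Final: 0.03487


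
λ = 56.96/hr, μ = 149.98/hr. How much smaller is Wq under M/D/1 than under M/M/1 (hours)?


ρ = 56.96/149.98 = 0.3798
Wq(M/M/1) = ρ/(μ−λ) = 0.3798/93.02 = 0.004083 hr
Wq(M/D/1) = ρ/(2(μ−λ)) = 0.002041 hr
Savings = 0.004083 − 0.002041 = 0.002041 hr

Final: 0.002041 hr


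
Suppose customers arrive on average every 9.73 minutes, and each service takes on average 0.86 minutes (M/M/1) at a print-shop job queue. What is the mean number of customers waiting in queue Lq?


λ = 60/9.73 = 6.1665 /hr
μ = 60/0.86 = 69.7674 /hr
ρ = λ/μ = 6.1665/69.7674 = 0.08839
Lq = ρ²/(1−ρ) = 0.007812/0.9116 = 0.008570

Final: 0.008570


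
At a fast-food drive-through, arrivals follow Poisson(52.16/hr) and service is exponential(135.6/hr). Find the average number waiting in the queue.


ρ = 52.16/135.6 = 0.3847
Lq = ρ²/(1−ρ) = 0.1480/0.6153 = 0.2405

Final: 0.2405


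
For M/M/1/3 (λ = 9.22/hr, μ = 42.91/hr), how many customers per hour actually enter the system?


ρ = 0.2149; P_K = (1−ρ)ρ^3/(1−ρ^4) = 0.007805
λ_eff = λ(1 − P_K) = 9.22·(1 − 0.007805) = 9.22·0.992195 = 9.1480 /hr

Final: 9.1480 /hr


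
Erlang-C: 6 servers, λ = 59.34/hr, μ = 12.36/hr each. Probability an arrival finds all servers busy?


a = λ/μ = 4.8010; ρ = a/6 = 0.8002
P₀ = 0.006088 (from M/M/c formula)
C(c,a) = [a^c/(c!(1−ρ))]·P₀ = [12245.44092/(720·0.1998)]·0.006088
= 85.10664·0.006088 = 0.518100

Final: 0.518100


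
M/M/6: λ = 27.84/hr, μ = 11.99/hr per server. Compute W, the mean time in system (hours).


a = 2.3219; ρ = 0.3870; P₀ = 0.097726
Lq = P₀·a^c·ρ/(c!(1−ρ)²) = 0.02190
Wq = Lq/λ = 0.02190/27.84 = 0.0007868 hr
W = Wq + 1/μ = 0.0007868 + 0.08340 = 0.08419 hr

Final: 0.08419 hr


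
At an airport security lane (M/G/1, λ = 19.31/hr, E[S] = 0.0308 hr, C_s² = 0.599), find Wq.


ρ = λ·E[S] = 19.31·0.0308 = 0.5947
E[S²] = E[S]²(1+C_s²) = 0.0308²·(1+0.599) = 0.001517
Wq = λ·E[S²]/(2(1−ρ)) = 19.31·0.001517/(2·0.4053) = 0.03614 hr

Final: 0.03614 hr


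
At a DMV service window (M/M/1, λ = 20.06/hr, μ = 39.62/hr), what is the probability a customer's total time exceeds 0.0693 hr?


W ~ Exponential(μ−λ) for M/M/1.
μ − λ = 39.62 − 20.06 = 19.5600
P(W > t) = e^{−(μ−λ)t} = e^{−1.3555} = 0.257816

Final: 0.257816


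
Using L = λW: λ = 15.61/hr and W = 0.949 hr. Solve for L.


L = λW = 15.61·0.949 = 14.8139

Final: 14.8139


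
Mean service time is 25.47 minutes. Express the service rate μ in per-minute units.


μ = 1/(service time) in consistent units.
1 minute = 1 min, so μ = 1/25.47 = 0.03926 per minute

Final: 0.03926 /min


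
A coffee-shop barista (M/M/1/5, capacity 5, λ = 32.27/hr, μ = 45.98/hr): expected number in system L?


ρ = 32.27/45.98 = 0.7018
L = ρ[1 − (K+1)ρ^K + Kρ^(K+1)] / [(1−ρ)(1−ρ^(K+1))]
Numerator: 0.7018·(1 − 6·0.170275 + 5·0.119503) = 0.404160
Denominator: (0.2982)·(0.880497) = 0.262540
L = 0.404160/0.262540 = 1.5394

Final: 1.5394


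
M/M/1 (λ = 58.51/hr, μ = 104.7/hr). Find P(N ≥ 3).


ρ = 58.51/104.7 = 0.5588
P(N ≥ n) = ρ^n = 0.5588^3 = 0.174522

Final: 0.174522


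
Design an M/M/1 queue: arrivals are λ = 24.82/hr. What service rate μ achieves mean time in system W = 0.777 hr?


W = 1/(μ−λ) ⇒ μ − λ = 1/W = 1/0.777 = 1.2870
μ = λ + 1/W = 24.82 + 1.2870 = 26.1070 per hr

Final: 26.1070 /hr


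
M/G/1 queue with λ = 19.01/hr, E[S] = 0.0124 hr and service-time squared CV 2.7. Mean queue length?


ρ = λ·E[S] = 19.01·0.0124 = 0.2357
Lq = ρ²(1+C_s²)/(2(1−ρ)) = 0.05557·(1+2.7)/(2·0.7643)
= 0.05557·3.7000/1.5286 = 0.13450

Final: 0.13450


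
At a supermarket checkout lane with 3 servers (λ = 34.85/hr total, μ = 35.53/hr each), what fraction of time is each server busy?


ρ = λ/(cμ) = 34.85/(3·35.53) = 34.85/106.59 = 0.3270

Final: 0.3270


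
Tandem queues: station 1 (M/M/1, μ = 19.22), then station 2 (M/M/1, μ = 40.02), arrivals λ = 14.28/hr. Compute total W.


Each node sees arrival rate λ = 14.28/hr (tandem ⇒ throughput preserved).
W₁ = 1/(μ₁−λ) = 1/(19.22−14.28) = 0.20243 hr
W₂ = 1/(μ₂−λ) = 1/(40.02−14.28) = 0.03885 hr
W_total = W₁ + W₂ = 0.20243 + 0.03885 = 0.24128 hr

Final: 0.24128 hr


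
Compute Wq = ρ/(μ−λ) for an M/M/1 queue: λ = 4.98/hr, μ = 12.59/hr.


ρ = 4.98/12.59 = 0.3956
Wq = ρ/(μ−λ) = 0.3956/(12.59 − 4.98) = 0.3956/7.61 = 0.05198 hr

Final: 0.05198 hr


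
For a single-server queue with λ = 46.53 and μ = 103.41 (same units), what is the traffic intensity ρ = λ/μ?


ρ = λ/μ = 46.53/103.41 = 0.4500

Final: 0.4500


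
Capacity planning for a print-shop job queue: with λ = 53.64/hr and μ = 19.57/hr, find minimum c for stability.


Stability requires cμ > λ ⇔ c > λ/μ.
λ/μ = 53.64/19.57 = 2.7409
Minimum integer c = ⌊2.7409⌋ + 1 = 3
Check: 3·19.57 = 58.71 > 53.64, while 2·19.57 = 39.14 ≤ 53.64

Final: 3 servers


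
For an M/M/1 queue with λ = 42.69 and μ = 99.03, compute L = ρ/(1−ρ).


ρ = λ/μ = 42.69/99.03 = 0.4311
L = ρ/(1−ρ) = 0.4311/(1 − 0.4311) = 0.4311/0.5689 = 0.7577

Final: 0.7577


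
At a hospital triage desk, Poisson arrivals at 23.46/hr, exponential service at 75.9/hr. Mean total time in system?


W = 1/(μ−λ) = 1/(75.9 − 23.46) = 1/52.44 = 0.01907 hr

Final: 0.01907 hr


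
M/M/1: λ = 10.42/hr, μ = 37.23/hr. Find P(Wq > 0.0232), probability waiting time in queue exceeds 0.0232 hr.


ρ = 10.42/37.23 = 0.2799
P(Wq > t) = ρ·e^{−(μ−λ)t} = 0.2799·e^{−0.6220}
= 0.2799·0.536874 = 0.150261

Final: 0.150261


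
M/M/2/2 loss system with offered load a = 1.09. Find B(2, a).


B(c,a) = (a^c/c!) / Σ_{k=0}^{c} a^k/k!
a^2/2! = 0.594050
Σ terms (k=0..2): 1.00000 + 1.09000 + 0.59405 = 2.684050
B = 0.594050/2.684050 = 0.221326

Final: 0.221326


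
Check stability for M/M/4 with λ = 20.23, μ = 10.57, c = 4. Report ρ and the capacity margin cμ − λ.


Total capacity cμ = 4·10.57 = 42.28/hr
ρ = λ/(cμ) = 20.23/42.28 = 0.4785
Stable ⇔ ρ < 1: YES
Spare capacity = cμ − λ = 42.28 − 20.23 = 22.05/hr

Final: ρ = 0.4785; stable; margin = 22.05/hr


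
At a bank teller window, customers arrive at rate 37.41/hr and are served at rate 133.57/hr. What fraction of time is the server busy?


ρ = λ/μ = 37.41/133.57 = 0.2801

Final: 0.2801


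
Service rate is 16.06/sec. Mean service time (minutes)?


Mean service time = 1/μ = 1/16.06 second = 0.06227 second
In minutes: 0.06227 × 0.0166667 = 0.001038 min

Final: 0.001038 min


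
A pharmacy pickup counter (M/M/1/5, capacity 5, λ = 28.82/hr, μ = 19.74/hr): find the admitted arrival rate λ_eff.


ρ = 1.4600; P_K = (1−ρ)ρ^5/(1−ρ^6) = 0.351337
λ_eff = λ(1 − P_K) = 28.82·(1 − 0.351337) = 28.82·0.648663 = 18.6945 /hr

Final: 18.6945 /hr


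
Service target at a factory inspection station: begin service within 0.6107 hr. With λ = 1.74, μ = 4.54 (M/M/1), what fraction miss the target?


ρ = 1.74/4.54 = 0.3833
P(Wq > t) = ρ·e^{−(μ−λ)t} = 0.3833·e^{−1.7100}
= 0.3833·0.180873 = 0.069321

Final: 0.069321


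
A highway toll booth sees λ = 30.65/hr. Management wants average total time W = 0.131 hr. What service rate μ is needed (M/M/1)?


W = 1/(μ−λ) ⇒ μ − λ = 1/W = 1/0.131 = 7.6336
μ = λ + 1/W = 30.65 + 7.6336 = 38.2836 per hr

Final: 38.2836 /hr


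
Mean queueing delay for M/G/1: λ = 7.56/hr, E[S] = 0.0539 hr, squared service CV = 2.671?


ρ = λ·E[S] = 7.56·0.0539 = 0.4075
E[S²] = E[S]²(1+C_s²) = 0.0539²·(1+2.671) = 0.010665
Wq = λ·E[S²]/(2(1−ρ)) = 7.56·0.010665/(2·0.5925) = 0.06804 hr

Final: 0.06804 hr
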